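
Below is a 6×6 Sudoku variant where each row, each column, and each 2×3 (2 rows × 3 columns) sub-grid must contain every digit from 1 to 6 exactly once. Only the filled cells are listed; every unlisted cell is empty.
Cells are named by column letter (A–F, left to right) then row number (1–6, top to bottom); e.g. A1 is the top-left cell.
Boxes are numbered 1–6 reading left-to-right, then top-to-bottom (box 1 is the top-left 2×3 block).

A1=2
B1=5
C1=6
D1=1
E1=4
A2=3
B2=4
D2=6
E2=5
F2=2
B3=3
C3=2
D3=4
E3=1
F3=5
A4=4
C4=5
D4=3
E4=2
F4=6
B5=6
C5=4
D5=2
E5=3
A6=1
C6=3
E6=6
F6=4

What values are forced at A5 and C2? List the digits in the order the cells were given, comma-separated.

For A5:
  Row 5 already contains {2, 3, 4, 6}.
  Column A already contains {1, 2, 3, 4}.
  Its 2×3 block (box 5) already contains {1, 3, 4, 6}.
  The only value from 1–6 not eliminated is 5, so A5 = 5.
For C2:
  Row 2 already contains {2, 3, 4, 5, 6}.
  Column C already contains {2, 3, 4, 5, 6}.
  Its 2×3 block (box 1) already contains {2, 3, 4, 5, 6}.
  The only value from 1–6 not eliminated is 1, so C2 = 1.

5,1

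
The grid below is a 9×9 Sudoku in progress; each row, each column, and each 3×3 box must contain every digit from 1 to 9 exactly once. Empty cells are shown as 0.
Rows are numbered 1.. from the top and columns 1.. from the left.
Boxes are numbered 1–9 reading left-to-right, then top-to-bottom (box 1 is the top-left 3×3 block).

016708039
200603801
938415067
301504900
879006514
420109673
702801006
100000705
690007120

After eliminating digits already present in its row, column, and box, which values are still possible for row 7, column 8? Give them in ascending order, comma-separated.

Row 7 already contains {1, 2, 6, 7, 8}.
Column 8 already contains {1, 2, 3, 6, 7}.
Its 3×3 block (box 9) already contains {1, 2, 5, 6, 7}.
Removing those from 1–9 leaves {4, 9} as the candidates for row 7, column 8.

4,9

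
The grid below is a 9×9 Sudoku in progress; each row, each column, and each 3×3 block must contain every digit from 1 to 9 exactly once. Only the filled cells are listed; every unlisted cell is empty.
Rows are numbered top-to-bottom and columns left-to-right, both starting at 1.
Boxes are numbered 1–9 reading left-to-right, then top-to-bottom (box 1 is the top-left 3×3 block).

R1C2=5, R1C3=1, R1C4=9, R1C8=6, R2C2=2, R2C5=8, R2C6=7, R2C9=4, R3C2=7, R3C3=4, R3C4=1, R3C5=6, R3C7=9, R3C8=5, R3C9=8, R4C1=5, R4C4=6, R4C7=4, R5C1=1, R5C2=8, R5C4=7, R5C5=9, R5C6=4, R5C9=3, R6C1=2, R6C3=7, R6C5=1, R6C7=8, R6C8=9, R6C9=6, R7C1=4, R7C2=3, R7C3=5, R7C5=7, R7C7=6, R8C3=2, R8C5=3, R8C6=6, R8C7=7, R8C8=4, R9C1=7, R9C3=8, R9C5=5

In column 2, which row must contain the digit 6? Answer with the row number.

9

Consider where 6 can go in column 2.
R4C2 is out (row 4 already has a 6).
R6C2 is out (row 6 already has a 6).
R8C2 is out (row 8 already has a 6).
So the only cell in column 2 that can hold 6 is R9C2.
That is row 9.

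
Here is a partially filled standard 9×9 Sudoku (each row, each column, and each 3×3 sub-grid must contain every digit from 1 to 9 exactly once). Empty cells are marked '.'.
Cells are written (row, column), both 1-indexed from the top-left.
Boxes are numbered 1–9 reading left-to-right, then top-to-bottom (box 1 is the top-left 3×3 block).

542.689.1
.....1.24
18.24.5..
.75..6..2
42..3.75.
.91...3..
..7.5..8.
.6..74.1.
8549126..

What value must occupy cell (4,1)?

Row 4 already contains {2, 5, 6, 7}.
Column 1 already contains {1, 4, 5, 8}.
Its 3×3 block (box 4) already contains {1, 2, 4, 5, 7, 9}.
The only value from 1–9 not eliminated is 3, so (4,1) = 3.

3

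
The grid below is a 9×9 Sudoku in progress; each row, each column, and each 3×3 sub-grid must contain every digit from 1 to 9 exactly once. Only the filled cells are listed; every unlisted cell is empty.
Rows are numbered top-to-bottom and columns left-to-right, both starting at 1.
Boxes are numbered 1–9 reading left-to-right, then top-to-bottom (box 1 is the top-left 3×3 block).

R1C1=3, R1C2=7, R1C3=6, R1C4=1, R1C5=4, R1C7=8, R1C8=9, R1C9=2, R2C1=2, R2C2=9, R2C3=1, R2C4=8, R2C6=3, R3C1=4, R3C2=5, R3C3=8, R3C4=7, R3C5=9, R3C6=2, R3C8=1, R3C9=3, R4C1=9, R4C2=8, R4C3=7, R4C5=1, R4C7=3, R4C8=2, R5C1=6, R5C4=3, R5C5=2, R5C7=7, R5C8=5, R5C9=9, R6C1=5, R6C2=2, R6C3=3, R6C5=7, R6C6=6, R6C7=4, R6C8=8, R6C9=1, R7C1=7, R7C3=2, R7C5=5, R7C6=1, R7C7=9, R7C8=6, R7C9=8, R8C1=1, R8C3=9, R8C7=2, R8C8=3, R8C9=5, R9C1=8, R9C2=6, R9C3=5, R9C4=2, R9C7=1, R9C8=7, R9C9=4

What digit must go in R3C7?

Row 3 already contains {1, 2, 3, 4, 5, 7, 8, 9}.
Column 7 already contains {1, 2, 3, 4, 7, 8, 9}.
Its 3×3 block (box 3) already contains {1, 2, 3, 8, 9}.
The only value from 1–9 not eliminated is 6, so R3C7 = 6.

6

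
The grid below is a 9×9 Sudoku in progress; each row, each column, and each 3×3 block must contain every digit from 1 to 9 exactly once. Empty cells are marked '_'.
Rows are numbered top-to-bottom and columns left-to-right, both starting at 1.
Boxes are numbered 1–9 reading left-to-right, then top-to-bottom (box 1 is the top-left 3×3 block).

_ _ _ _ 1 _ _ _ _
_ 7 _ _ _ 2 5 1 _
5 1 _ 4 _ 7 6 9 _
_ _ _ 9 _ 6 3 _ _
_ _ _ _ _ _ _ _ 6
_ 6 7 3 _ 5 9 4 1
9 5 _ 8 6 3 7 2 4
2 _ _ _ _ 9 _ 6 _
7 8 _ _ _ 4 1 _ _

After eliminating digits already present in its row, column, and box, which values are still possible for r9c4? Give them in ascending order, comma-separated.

Row 9 already contains {1, 4, 7, 8}.
Column 4 already contains {3, 4, 8, 9}.
Its 3×3 block (box 8) already contains {3, 4, 6, 8, 9}.
Removing those from 1–9 leaves {2, 5} as the candidates for r9c4.

2,5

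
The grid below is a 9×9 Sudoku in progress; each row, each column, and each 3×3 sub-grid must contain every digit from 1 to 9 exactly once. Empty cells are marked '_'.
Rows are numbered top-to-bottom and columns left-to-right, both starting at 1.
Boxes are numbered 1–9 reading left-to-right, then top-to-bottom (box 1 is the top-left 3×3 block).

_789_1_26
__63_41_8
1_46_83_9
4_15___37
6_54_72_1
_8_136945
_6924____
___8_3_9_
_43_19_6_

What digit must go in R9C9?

Row 9 already contains {1, 3, 4, 6, 9}.
Column 9 already contains {1, 5, 6, 7, 8, 9}.
Its 3×3 block (box 9) already contains {6, 9}.
The only value from 1–9 not eliminated is 2, so R9C9 = 2.

2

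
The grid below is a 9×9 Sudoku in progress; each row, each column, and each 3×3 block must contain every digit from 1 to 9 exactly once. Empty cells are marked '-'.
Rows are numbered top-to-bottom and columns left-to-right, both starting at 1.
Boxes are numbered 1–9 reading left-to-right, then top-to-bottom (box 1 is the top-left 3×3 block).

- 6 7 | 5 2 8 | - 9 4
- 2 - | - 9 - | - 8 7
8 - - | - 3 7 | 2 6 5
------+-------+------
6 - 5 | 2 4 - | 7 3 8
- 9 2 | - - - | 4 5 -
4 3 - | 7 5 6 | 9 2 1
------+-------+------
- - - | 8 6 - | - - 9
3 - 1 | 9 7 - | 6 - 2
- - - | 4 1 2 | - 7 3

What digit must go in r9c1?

Cell r9c1 itself could take any of {5, 9} by direct elimination.
Consider where 9 can go in column 1.
r1c1 is out (row 1 already has a 9).
r2c1 is out (row 2 already has a 9).
r5c1 is out (row 5 already has a 9).
r7c1 is out (row 7 already has a 9).
So the only cell in column 1 that can hold 9 is r9c1.
Therefore r9c1 = 9.

9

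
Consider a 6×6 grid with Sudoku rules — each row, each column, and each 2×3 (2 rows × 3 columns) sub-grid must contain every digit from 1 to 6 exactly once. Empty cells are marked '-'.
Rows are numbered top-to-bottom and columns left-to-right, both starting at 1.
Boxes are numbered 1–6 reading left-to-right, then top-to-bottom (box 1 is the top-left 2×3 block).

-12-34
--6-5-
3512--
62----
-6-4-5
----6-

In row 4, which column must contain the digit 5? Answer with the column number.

Consider where 5 can go in row 4.
R4C3 is out (box 3 already has a 5).
R4C5 is out (column 5 already has a 5).
R4C6 is out (column 6 already has a 5).
So the only cell in row 4 that can hold 5 is R4C4.
That is column 4.

4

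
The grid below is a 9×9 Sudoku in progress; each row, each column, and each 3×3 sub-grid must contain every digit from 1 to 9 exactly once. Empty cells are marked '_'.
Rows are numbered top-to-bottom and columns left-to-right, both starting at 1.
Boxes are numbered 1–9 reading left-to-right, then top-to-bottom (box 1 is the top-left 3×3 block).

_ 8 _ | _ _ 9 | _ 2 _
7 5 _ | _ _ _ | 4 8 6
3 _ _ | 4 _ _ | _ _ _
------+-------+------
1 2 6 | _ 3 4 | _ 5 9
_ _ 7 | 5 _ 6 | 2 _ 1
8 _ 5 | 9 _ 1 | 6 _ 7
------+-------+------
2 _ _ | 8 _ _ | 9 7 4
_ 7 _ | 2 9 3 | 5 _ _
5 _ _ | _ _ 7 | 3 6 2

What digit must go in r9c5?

4

Cell r9c5 itself could take any of {1, 4} by direct elimination.
Consider where 4 can go in column 5.
r1c5 is out (box 2 already has a 4). r2c5 is out (row 2 already has a 4). r3c5 is out (row 3 already has a 4). r5c5 is out (box 5 already has a 4). The remaining empty cells in column 5 are similarly blocked.
So the only cell in column 5 that can hold 4 is r9c5.
Therefore r9c5 = 4.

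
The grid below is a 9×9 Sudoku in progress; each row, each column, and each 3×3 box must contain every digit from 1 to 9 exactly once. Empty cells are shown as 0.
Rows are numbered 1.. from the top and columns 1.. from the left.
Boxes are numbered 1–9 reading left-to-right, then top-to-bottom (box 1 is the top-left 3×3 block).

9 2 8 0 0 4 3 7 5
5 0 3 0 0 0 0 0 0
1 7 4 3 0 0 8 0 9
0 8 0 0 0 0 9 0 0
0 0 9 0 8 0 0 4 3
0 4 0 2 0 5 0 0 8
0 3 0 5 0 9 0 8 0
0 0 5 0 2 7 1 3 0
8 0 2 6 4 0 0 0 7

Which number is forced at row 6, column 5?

9

Cell row 6, column 5 itself could take any of {1, 3, 6, 7, 9} by direct elimination.
Consider where 9 can go in box 5.
row 4, column 4 is out (row 4 already has a 9).
row 4, column 5 is out (row 4 already has a 9).
row 4, column 6 is out (row 4 already has a 9).
row 5, column 4 is out (row 5 already has a 9).
row 5, column 6 is out (row 5 already has a 9).
So the only cell in box 5 that can hold 9 is row 6, column 5.
Therefore row 6, column 5 = 9.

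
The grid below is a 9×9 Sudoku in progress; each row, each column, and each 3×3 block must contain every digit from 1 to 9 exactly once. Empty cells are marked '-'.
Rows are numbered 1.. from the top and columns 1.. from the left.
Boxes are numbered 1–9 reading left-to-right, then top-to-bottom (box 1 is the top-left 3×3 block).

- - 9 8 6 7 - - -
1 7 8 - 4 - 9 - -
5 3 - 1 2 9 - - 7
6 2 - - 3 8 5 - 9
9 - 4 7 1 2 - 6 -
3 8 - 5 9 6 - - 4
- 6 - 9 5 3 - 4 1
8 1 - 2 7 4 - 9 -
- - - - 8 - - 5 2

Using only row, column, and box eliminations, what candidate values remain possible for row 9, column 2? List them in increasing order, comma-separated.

Row 9 already contains {2, 5, 8}.
Column 2 already contains {1, 2, 3, 6, 7, 8}.
Its 3×3 block (box 7) already contains {1, 6, 8}.
Removing those from 1–9 leaves {4, 9} as the candidates for row 9, column 2.

4,9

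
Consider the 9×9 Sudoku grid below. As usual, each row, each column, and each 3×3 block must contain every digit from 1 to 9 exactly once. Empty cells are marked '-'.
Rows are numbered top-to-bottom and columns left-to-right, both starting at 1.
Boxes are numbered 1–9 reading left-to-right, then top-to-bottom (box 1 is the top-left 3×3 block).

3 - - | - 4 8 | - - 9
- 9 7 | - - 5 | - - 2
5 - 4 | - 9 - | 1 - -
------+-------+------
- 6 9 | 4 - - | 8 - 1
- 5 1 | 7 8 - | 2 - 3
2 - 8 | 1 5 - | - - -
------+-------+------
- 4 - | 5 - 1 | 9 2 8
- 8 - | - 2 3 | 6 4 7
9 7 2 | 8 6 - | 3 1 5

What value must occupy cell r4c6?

Row 4 already contains {1, 4, 6, 8, 9}.
Column 6 already contains {1, 3, 5, 8}.
Its 3×3 block (box 5) already contains {1, 4, 5, 7, 8}.
The only value from 1–9 not eliminated is 2, so r4c6 = 2.

2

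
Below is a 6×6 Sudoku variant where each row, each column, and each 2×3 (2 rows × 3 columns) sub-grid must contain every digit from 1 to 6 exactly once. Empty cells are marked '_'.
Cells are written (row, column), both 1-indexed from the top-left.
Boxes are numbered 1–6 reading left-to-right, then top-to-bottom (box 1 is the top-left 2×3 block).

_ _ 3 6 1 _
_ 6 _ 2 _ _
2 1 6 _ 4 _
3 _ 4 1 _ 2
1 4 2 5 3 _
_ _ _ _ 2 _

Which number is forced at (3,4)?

3

Row 3 already contains {1, 2, 4, 6}.
Column 4 already contains {1, 2, 5, 6}.
Its 2×3 block (box 4) already contains {1, 2, 4}.
The only value from 1–6 not eliminated is 3, so (3,4) = 3.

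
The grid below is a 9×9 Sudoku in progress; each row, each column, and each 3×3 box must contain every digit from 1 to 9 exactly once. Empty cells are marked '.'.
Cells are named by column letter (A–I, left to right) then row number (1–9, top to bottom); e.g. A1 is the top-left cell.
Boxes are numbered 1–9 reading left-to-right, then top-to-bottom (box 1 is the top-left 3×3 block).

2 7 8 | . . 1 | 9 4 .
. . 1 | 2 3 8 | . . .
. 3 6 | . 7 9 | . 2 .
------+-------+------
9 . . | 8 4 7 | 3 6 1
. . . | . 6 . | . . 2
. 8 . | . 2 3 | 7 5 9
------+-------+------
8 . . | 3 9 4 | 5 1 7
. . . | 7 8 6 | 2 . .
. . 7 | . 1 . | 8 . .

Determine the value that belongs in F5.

5

Row 5 already contains {2, 6}.
Column F already contains {1, 3, 4, 6, 7, 8, 9}.
Its 3×3 block (box 5) already contains {2, 3, 4, 6, 7, 8}.
The only value from 1–9 not eliminated is 5, so F5 = 5.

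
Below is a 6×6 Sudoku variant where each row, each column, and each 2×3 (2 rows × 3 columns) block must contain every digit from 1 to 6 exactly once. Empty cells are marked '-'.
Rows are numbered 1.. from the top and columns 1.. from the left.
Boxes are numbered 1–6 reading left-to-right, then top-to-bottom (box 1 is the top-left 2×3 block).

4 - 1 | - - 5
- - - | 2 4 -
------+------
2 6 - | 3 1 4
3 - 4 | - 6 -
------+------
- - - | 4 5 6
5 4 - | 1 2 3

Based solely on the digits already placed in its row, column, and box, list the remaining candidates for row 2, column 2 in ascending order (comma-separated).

Row 2 already contains {2, 4}.
Column 2 already contains {4, 6}.
Its 2×3 block (box 1) already contains {1, 4}.
Removing those from 1–6 leaves {3, 5} as the candidates for row 2, column 2.

3,5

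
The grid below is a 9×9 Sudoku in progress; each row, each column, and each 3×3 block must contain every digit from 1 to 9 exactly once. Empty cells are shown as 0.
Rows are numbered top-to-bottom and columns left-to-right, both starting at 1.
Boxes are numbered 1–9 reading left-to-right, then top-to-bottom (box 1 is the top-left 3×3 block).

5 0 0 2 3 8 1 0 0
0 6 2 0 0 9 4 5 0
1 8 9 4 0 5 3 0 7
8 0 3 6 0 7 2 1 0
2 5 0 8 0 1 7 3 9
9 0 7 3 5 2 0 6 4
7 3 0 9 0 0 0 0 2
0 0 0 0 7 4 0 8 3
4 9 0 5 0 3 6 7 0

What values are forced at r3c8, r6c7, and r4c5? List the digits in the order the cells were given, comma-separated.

2,8,9

For r3c8:
  Row 3 already contains {1, 3, 4, 5, 7, 8, 9}.
  Column 8 already contains {1, 3, 5, 6, 7, 8}.
  Its 3×3 block (box 3) already contains {1, 3, 4, 5, 7}.
  The only value from 1–9 not eliminated is 2, so r3c8 = 2.
For r6c7:
  Row 6 already contains {2, 3, 4, 5, 6, 7, 9}.
  Column 7 already contains {1, 2, 3, 4, 6, 7}.
  Its 3×3 block (box 6) already contains {1, 2, 3, 4, 6, 7, 9}.
  The only value from 1–9 not eliminated is 8, so r6c7 = 8.
For r4c5:
  Consider where 9 can go in box 5.
  r5c5 is out (row 5 already has a 9).
  So the only cell in box 5 that can hold 9 is r4c5.
  So r4c5 = 9.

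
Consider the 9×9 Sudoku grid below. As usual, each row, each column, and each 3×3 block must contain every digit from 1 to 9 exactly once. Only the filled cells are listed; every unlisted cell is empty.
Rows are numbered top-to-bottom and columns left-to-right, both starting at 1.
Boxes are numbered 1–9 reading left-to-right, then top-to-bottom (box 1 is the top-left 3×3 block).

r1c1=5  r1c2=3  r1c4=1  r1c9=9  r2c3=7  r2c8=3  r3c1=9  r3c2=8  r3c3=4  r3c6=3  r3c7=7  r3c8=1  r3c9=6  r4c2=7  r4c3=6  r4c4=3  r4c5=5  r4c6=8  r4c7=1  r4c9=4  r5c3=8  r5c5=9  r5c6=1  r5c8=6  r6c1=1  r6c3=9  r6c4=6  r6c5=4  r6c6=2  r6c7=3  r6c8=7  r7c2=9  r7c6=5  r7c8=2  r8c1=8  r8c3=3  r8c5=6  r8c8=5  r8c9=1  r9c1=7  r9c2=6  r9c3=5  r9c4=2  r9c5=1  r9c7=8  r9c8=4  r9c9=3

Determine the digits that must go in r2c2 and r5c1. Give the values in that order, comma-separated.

1,3

For r2c2:
  Consider where 1 can go in column 2.
  r5c2 is out (row 5 already has a 1).
  r6c2 is out (row 6 already has a 1).
  r8c2 is out (row 8 already has a 1).
  So the only cell in column 2 that can hold 1 is r2c2.
  So r2c2 = 1.
For r5c1:
  Consider where 3 can go in row 5.
  r5c2 is out (column 2 already has a 3).
  r5c4 is out (column 4 already has a 3).
  r5c7 is out (column 7 already has a 3).
  r5c9 is out (column 9 already has a 3).
  So the only cell in row 5 that can hold 3 is r5c1.
  So r5c1 = 3.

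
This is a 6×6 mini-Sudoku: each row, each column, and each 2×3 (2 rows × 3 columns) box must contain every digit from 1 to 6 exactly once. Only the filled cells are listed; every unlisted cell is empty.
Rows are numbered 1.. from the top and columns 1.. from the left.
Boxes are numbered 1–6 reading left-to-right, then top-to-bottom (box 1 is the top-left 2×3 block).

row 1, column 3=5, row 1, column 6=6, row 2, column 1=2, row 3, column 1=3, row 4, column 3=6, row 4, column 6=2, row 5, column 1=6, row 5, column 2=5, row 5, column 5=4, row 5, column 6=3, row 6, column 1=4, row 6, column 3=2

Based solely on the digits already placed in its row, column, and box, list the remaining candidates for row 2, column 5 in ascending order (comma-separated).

Row 2 already contains {2}.
Column 5 already contains {4}.
Its 2×3 block (box 2) already contains {6}.
Removing those from 1–6 leaves {1, 3, 5} as the candidates for row 2, column 5.

1,3,5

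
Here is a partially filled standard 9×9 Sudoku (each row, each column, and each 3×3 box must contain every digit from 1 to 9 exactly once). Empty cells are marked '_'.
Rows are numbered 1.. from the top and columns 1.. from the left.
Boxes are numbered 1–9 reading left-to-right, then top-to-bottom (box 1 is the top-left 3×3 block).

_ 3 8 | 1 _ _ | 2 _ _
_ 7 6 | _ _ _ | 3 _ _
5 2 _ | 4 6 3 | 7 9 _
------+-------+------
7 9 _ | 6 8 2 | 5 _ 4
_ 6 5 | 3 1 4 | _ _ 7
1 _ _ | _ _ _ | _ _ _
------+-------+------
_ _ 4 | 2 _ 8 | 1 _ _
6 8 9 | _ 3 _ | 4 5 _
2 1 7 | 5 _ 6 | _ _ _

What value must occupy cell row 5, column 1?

Row 5 already contains {1, 3, 4, 5, 6, 7}.
Column 1 already contains {1, 2, 5, 6, 7}.
Its 3×3 block (box 4) already contains {1, 5, 6, 7, 9}.
The only value from 1–9 not eliminated is 8, so row 5, column 1 = 8.

8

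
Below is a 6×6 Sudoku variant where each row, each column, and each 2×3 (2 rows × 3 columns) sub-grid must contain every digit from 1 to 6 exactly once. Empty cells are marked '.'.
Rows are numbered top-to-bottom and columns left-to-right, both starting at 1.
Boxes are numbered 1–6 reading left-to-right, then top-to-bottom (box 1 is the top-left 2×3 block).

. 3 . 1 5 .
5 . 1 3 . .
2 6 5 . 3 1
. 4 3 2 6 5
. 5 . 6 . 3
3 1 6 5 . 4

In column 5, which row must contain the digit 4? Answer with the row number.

Consider where 4 can go in column 5.
r5c5 is out (box 6 already has a 4).
r6c5 is out (row 6 already has a 4).
So the only cell in column 5 that can hold 4 is r2c5.
That is row 2.

2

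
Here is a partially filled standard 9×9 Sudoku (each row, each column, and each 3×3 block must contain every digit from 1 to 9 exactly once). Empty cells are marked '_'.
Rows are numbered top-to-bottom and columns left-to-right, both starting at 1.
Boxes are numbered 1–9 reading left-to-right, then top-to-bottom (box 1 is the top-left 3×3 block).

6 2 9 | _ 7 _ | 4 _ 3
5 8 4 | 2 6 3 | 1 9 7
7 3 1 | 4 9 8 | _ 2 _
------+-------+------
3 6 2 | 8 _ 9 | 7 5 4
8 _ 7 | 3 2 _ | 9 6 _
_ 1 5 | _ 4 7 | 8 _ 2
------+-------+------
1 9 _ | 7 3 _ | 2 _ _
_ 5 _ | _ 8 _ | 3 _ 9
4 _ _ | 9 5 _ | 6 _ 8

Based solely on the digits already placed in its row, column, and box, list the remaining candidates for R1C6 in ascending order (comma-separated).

1,5

Row 1 already contains {2, 3, 4, 6, 7, 9}.
Column 6 already contains {3, 7, 8, 9}.
Its 3×3 block (box 2) already contains {2, 3, 4, 6, 7, 8, 9}.
Removing those from 1–9 leaves {1, 5} as the candidates for R1C6.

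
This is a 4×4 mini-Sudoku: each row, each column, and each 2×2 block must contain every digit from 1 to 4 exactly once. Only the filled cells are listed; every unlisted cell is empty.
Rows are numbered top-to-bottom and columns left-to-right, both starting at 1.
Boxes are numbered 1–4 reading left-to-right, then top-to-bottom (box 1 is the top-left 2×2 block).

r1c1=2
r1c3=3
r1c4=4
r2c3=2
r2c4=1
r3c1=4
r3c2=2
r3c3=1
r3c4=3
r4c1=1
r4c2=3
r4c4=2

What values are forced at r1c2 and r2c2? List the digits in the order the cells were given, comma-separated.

1,4

For r1c2:
  Row 1 already contains {2, 3, 4}.
  Column 2 already contains {2, 3}.
  Its 2×2 block (box 1) already contains {2}.
  The only value from 1–4 not eliminated is 1, so r1c2 = 1.
For r2c2:
  Row 2 already contains {1, 2}.
  Column 2 already contains {2, 3}.
  Its 2×2 block (box 1) already contains {2}.
  The only value from 1–4 not eliminated is 4, so r2c2 = 4.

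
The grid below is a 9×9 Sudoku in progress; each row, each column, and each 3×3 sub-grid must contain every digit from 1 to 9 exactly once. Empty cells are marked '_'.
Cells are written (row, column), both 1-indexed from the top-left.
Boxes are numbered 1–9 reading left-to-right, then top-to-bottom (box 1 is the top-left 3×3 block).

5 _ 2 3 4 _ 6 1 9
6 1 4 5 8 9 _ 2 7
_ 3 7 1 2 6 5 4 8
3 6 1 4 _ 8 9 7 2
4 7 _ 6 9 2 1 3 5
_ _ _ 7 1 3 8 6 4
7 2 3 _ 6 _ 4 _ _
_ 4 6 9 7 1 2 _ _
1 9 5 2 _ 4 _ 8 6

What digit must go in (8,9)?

Row 8 already contains {1, 2, 4, 6, 7, 9}.
Column 9 already contains {2, 4, 5, 6, 7, 8, 9}.
Its 3×3 block (box 9) already contains {2, 4, 6, 8}.
The only value from 1–9 not eliminated is 3, so (8,9) = 3.

3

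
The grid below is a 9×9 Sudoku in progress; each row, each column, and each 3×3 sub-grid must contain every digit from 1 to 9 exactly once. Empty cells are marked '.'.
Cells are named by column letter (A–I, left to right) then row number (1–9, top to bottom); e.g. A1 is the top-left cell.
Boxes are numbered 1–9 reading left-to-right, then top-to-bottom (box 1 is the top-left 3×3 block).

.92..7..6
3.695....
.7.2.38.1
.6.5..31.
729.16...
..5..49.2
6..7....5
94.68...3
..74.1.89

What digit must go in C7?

Cell C7 itself could take any of {1, 3, 8} by direct elimination.
Consider where 3 can go in column C.
C3 is out (row 3 already has a 3).
C4 is out (row 4 already has a 3).
C8 is out (row 8 already has a 3).
So the only cell in column C that can hold 3 is C7.
Therefore C7 = 3.

3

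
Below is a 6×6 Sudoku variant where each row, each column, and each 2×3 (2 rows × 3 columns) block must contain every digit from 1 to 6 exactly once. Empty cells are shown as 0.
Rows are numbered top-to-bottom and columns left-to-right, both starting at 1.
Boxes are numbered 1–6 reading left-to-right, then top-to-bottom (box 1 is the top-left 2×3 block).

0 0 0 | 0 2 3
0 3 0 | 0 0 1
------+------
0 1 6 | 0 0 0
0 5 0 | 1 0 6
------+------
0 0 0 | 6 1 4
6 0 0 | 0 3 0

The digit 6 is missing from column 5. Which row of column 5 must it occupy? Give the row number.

2

Consider where 6 can go in column 5.
R3C5 is out (row 3 already has a 6).
R4C5 is out (row 4 already has a 6).
So the only cell in column 5 that can hold 6 is R2C5.
That is row 2.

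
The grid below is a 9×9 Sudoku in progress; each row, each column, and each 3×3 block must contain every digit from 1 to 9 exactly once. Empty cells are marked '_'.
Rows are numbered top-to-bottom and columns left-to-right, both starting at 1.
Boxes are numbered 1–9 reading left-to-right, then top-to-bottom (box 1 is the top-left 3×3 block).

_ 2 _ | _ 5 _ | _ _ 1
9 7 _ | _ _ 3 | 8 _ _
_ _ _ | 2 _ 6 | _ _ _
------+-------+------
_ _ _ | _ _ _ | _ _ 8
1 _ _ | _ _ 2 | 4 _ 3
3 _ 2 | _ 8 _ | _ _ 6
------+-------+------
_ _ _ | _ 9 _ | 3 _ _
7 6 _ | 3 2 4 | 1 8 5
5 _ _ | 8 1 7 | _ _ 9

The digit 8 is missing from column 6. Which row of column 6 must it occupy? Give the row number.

1

Consider where 8 can go in column 6.
R4C6 is out (row 4 already has a 8).
R6C6 is out (row 6 already has a 8).
R7C6 is out (box 8 already has a 8).
So the only cell in column 6 that can hold 8 is R1C6.
That is row 1.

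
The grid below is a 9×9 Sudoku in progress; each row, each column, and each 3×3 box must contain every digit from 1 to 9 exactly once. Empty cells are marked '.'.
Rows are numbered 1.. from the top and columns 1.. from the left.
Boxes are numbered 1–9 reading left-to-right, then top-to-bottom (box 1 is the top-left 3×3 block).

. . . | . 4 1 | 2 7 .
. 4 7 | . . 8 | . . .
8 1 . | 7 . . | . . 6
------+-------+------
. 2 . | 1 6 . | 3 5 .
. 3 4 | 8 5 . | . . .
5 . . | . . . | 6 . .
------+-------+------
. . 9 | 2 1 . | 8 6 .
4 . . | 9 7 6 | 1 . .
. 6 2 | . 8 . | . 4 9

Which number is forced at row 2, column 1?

2

Cell row 2, column 1 itself could take any of {2, 3, 6, 9} by direct elimination.
Consider where 2 can go in box 1.
row 1, column 1 is out (row 1 already has a 2).
row 1, column 2 is out (row 1 already has a 2).
row 1, column 3 is out (row 1 already has a 2).
row 3, column 3 is out (column 3 already has a 2).
So the only cell in box 1 that can hold 2 is row 2, column 1.
Therefore row 2, column 1 = 2.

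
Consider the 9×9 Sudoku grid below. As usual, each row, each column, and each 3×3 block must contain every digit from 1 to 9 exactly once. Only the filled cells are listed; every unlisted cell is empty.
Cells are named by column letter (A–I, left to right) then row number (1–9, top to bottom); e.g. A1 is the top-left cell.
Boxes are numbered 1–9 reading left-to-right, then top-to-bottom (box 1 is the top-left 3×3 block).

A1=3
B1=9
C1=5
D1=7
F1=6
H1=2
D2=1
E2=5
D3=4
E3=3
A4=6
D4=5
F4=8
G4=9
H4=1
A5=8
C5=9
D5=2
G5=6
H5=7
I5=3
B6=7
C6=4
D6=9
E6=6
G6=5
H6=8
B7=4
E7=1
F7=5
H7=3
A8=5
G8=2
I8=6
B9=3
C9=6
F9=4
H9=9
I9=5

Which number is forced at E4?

Cell E4 itself could take any of {4, 7} by direct elimination.
Consider where 7 can go in row 4.
B4 is out (column B already has a 7).
C4 is out (box 4 already has a 7).
I4 is out (box 6 already has a 7).
So the only cell in row 4 that can hold 7 is E4.
Therefore E4 = 7.

7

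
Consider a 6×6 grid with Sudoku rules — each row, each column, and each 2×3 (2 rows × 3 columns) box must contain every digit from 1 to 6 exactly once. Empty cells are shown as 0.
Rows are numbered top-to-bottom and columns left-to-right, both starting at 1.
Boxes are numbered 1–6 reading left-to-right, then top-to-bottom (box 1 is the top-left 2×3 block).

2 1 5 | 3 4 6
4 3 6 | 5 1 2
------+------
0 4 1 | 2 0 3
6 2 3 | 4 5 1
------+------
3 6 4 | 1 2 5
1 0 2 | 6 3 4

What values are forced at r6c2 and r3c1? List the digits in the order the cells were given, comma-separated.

For r6c2:
  Row 6 already contains {1, 2, 3, 4, 6}.
  Column 2 already contains {1, 2, 3, 4, 6}.
  Its 2×3 block (box 5) already contains {1, 2, 3, 4, 6}.
  The only value from 1–6 not eliminated is 5, so r6c2 = 5.
For r3c1:
  Row 3 already contains {1, 2, 3, 4}.
  Column 1 already contains {1, 2, 3, 4, 6}.
  Its 2×3 block (box 3) already contains {1, 2, 3, 4, 6}.
  The only value from 1–6 not eliminated is 5, so r3c1 = 5.

5,5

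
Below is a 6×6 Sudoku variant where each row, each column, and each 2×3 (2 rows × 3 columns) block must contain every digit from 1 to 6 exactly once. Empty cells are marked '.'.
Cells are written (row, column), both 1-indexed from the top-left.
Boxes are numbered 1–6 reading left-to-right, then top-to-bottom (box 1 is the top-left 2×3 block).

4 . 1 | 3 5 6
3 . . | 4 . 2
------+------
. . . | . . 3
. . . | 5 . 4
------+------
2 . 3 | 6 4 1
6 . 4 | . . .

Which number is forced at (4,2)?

Cell (4,2) itself could take any of {1, 2, 3, 6} by direct elimination.
Consider where 3 can go in box 3.
(3,1) is out (row 3 already has a 3).
(3,2) is out (row 3 already has a 3).
(3,3) is out (row 3 already has a 3).
(4,1) is out (column 1 already has a 3).
(4,3) is out (column 3 already has a 3).
So the only cell in box 3 that can hold 3 is (4,2).
Therefore (4,2) = 3.

3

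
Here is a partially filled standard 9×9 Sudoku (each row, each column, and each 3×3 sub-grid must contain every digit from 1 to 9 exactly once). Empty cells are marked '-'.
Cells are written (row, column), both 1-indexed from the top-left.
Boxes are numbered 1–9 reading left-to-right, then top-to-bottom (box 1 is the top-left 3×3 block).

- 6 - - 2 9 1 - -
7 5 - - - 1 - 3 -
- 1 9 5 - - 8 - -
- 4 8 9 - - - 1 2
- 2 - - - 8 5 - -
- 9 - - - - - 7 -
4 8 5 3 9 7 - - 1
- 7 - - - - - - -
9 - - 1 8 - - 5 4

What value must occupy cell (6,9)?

Cell (6,9) itself could take any of {3, 6, 8} by direct elimination.
Consider where 8 can go in box 6.
(4,7) is out (row 4 already has a 8).
(5,8) is out (row 5 already has a 8).
(5,9) is out (row 5 already has a 8).
(6,7) is out (column 7 already has a 8).
So the only cell in box 6 that can hold 8 is (6,9).
Therefore (6,9) = 8.

8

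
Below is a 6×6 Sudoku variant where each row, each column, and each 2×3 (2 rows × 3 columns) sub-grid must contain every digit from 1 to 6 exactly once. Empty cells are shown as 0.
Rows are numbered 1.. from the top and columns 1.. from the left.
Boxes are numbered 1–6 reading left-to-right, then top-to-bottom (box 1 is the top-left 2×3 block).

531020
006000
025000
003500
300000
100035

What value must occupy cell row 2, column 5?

Cell row 2, column 5 itself could take any of {1, 4, 5} by direct elimination.
Consider where 5 can go in box 2.
row 1, column 4 is out (row 1 already has a 5).
row 1, column 6 is out (row 1 already has a 5).
row 2, column 4 is out (column 4 already has a 5).
row 2, column 6 is out (column 6 already has a 5).
So the only cell in box 2 that can hold 5 is row 2, column 5.
Therefore row 2, column 5 = 5.

5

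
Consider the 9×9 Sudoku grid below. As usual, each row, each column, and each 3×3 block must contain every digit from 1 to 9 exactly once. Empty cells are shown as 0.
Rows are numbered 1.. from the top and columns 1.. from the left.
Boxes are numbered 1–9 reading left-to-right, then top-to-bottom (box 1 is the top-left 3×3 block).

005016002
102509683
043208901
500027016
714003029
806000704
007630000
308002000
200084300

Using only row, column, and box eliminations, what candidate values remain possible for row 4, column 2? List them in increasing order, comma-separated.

3,9

Row 4 already contains {1, 2, 5, 6, 7}.
Column 2 already contains {1, 4}.
Its 3×3 block (box 4) already contains {1, 4, 5, 6, 7, 8}.
Removing those from 1–9 leaves {3, 9} as the candidates for row 4, column 2.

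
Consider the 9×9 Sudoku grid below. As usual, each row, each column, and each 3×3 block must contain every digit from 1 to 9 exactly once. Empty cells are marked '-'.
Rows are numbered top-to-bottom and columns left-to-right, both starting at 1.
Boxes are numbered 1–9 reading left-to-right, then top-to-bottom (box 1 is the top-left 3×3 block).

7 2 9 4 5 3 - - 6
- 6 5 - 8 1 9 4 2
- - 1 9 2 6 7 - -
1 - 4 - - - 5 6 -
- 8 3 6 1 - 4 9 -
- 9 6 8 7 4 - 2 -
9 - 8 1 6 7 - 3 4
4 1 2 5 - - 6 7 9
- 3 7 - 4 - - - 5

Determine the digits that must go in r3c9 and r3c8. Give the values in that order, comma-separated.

3,5

For r3c9:
  Consider where 3 can go in box 3.
  r1c7 is out (row 1 already has a 3).
  r1c8 is out (row 1 already has a 3).
  r3c8 is out (column 8 already has a 3).
  So the only cell in box 3 that can hold 3 is r3c9.
  So r3c9 = 3.
For r3c8:
  Consider where 5 can go in row 3.
  r3c1 is out (box 1 already has a 5).
  r3c2 is out (box 1 already has a 5).
  r3c9 is out (column 9 already has a 5).
  So the only cell in row 3 that can hold 5 is r3c8.
  So r3c8 = 5.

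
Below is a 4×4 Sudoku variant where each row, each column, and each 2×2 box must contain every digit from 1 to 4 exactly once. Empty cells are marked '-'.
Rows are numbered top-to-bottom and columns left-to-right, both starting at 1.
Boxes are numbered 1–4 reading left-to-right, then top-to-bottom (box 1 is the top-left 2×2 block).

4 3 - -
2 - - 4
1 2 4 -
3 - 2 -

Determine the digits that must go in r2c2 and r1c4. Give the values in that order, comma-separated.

For r2c2:
  Row 2 already contains {2, 4}.
  Column 2 already contains {2, 3}.
  Its 2×2 block (box 1) already contains {2, 3, 4}.
  The only value from 1–4 not eliminated is 1, so r2c2 = 1.
For r1c4:
  Consider where 2 can go in column 4.
  r3c4 is out (row 3 already has a 2).
  r4c4 is out (row 4 already has a 2).
  So the only cell in column 4 that can hold 2 is r1c4.
  So r1c4 = 2.

1,2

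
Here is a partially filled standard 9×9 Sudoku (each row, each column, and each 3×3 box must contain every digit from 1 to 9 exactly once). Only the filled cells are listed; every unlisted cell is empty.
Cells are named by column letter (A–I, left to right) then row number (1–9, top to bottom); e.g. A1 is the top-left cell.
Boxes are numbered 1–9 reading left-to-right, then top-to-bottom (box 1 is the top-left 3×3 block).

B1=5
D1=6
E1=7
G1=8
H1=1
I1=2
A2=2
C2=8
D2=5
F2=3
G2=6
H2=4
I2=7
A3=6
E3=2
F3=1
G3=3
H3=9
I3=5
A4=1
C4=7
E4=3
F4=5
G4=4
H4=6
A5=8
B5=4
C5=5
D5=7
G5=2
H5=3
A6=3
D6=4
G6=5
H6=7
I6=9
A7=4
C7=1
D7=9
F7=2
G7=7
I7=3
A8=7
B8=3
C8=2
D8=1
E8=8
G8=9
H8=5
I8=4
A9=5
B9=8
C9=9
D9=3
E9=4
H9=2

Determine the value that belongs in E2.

Row 2 already contains {2, 3, 4, 5, 6, 7, 8}.
Column E already contains {2, 3, 4, 7, 8}.
Its 3×3 block (box 2) already contains {1, 2, 3, 5, 6, 7}.
The only value from 1–9 not eliminated is 9, so E2 = 9.

9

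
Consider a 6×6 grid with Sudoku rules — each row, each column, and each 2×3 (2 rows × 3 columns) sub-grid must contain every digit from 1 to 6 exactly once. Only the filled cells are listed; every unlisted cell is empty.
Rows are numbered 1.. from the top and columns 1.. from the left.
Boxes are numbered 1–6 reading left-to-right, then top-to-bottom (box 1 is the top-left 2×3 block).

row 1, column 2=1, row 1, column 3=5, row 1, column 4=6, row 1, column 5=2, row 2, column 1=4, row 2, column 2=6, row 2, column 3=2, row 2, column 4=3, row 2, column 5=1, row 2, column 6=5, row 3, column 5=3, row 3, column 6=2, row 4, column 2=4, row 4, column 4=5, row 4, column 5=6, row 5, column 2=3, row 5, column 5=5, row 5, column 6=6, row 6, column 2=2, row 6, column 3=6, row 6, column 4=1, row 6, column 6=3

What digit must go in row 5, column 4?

Cell row 5, column 4 itself could take any of {2, 4} by direct elimination.
Consider where 2 can go in row 5.
row 5, column 1 is out (box 5 already has a 2).
row 5, column 3 is out (column 3 already has a 2).
So the only cell in row 5 that can hold 2 is row 5, column 4.
Therefore row 5, column 4 = 2.

2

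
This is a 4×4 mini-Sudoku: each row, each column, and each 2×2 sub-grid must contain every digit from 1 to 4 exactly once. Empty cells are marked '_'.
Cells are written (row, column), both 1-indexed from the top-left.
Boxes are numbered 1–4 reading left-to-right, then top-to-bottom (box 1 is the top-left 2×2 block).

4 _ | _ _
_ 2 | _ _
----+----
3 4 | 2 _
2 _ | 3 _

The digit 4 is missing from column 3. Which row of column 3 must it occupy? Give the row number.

Consider where 4 can go in column 3.
(1,3) is out (row 1 already has a 4).
So the only cell in column 3 that can hold 4 is (2,3).
That is row 2.

2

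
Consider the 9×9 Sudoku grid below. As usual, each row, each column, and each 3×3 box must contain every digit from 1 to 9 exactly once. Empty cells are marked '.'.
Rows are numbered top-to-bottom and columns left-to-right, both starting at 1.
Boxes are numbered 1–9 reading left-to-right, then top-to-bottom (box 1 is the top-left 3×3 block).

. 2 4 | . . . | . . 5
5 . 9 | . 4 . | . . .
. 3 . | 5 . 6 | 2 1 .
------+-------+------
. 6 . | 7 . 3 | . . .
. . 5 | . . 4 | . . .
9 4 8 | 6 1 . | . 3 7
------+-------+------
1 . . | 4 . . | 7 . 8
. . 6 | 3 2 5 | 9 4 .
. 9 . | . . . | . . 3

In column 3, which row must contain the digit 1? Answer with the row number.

4

Consider where 1 can go in column 3.
r3c3 is out (row 3 already has a 1).
r7c3 is out (row 7 already has a 1).
r9c3 is out (box 7 already has a 1).
So the only cell in column 3 that can hold 1 is r4c3.
That is row 4.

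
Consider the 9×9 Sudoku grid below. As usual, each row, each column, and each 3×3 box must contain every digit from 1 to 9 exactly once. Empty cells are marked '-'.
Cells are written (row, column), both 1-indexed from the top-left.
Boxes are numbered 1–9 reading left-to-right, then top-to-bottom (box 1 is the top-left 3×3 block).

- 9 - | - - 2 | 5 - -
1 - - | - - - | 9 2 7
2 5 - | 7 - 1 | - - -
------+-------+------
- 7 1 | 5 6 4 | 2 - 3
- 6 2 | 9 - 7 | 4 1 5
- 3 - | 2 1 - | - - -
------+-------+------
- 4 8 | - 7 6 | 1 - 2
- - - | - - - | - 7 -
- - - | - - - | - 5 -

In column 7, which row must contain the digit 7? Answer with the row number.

6

Consider where 7 can go in column 7.
(3,7) is out (row 3 already has a 7).
(8,7) is out (row 8 already has a 7).
(9,7) is out (box 9 already has a 7).
So the only cell in column 7 that can hold 7 is (6,7).
That is row 6.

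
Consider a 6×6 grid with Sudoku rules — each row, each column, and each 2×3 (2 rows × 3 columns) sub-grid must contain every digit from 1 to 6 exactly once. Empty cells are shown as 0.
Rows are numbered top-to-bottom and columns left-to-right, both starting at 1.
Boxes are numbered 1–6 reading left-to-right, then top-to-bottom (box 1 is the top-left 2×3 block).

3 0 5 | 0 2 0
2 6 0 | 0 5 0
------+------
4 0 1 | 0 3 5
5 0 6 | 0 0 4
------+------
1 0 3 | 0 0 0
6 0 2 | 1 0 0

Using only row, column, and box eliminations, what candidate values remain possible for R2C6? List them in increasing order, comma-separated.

Row 2 already contains {2, 5, 6}.
Column 6 already contains {4, 5}.
Its 2×3 block (box 2) already contains {2, 5}.
Removing those from 1–6 leaves {1, 3} as the candidates for R2C6.

1,3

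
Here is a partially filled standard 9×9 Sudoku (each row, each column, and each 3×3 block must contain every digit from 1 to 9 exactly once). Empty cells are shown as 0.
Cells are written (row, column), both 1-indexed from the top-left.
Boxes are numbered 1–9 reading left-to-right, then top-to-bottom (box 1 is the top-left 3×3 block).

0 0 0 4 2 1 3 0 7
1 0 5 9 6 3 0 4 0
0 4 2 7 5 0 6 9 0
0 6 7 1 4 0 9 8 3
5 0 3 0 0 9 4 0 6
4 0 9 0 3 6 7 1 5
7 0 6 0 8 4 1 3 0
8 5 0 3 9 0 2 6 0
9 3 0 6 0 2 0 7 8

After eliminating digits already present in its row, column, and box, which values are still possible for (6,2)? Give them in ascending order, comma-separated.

2,8

Row 6 already contains {1, 3, 4, 5, 6, 7, 9}.
Column 2 already contains {3, 4, 5, 6}.
Its 3×3 block (box 4) already contains {3, 4, 5, 6, 7, 9}.
Removing those from 1–9 leaves {2, 8} as the candidates for (6,2).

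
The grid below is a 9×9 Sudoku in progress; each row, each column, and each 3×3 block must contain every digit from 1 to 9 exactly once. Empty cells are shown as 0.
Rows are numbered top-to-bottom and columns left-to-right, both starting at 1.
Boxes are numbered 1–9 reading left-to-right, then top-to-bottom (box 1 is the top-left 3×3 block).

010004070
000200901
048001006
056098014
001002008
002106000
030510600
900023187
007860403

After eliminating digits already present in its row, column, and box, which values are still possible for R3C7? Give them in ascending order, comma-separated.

Row 3 already contains {1, 4, 6, 8}.
Column 7 already contains {1, 4, 6, 9}.
Its 3×3 block (box 3) already contains {1, 6, 7, 9}.
Removing those from 1–9 leaves {2, 3, 5} as the candidates for R3C7.

2,3,5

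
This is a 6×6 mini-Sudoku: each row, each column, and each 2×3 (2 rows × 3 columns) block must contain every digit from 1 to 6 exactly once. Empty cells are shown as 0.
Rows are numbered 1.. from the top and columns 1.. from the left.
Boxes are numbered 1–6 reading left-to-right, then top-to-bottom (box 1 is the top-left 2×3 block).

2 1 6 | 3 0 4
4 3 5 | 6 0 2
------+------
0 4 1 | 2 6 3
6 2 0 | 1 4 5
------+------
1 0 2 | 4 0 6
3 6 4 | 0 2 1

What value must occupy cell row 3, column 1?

Row 3 already contains {1, 2, 3, 4, 6}.
Column 1 already contains {1, 2, 3, 4, 6}.
Its 2×3 block (box 3) already contains {1, 2, 4, 6}.
The only value from 1–6 not eliminated is 5, so row 3, column 1 = 5.

5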